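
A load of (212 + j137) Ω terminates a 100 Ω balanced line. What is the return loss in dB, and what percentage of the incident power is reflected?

Γ = (112 + j137)/(312 + j137), |Γ| = 0.519
RL = −20·log₁₀(0.519) = 5.69 dB
P_refl/P_inc = |Γ|² = 0.27

RL ≈ 5.69 dB; 27% of incident power reflected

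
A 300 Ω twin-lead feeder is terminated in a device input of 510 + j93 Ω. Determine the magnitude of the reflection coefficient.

Γ = (Z_L − Z_0)/(Z_L + Z_0) = (210 + j93)/(810 + j93)
|Γ| = 230/815

|Γ| ≈ 0.282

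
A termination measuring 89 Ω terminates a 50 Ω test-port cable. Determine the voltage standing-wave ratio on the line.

For a purely resistive load, VSWR = R_L/Z_0 or Z_0/R_L (whichever > 1) = 89/50

VSWR ≈ 1.78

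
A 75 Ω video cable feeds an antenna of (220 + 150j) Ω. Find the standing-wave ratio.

VSWR ≈ 4.41

Γ = (Z_L − Z_0)/(Z_L + Z_0) = (145 + j150)/(295 + j150)
|Γ| = 209/331 = 0.63
VSWR = (1 + |Γ|)/(1 − |Γ|) = 1.63/0.37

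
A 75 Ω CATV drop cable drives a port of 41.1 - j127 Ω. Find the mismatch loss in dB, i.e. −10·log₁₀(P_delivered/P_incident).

mismatch loss ≈ 3.8 dB

Γ = (-33.9 − j127)/(116.1 − j127), |Γ| = 0.764
|Γ|² = 0.584, so P_del/P_inc = 1 − |Γ|² = 0.416
ML = −10·log₁₀(1 − |Γ|²)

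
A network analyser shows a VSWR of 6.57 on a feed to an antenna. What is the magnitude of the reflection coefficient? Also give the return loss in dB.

|Γ| = (S − 1)/(S + 1) = (6.57 − 1)/(6.57 + 1) = 5.57/7.57
RL = −20·log₁₀|Γ| = −20·log₁₀(0.736)

|Γ| ≈ 0.736; return loss ≈ 2.66 dB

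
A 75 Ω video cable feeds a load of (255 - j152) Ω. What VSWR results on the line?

VSWR ≈ 4.69

Γ = (Z_L − Z_0)/(Z_L + Z_0) = (180 − j152)/(330 − j152)
|Γ| = 236/363 = 0.648
VSWR = (1 + |Γ|)/(1 − |Γ|) = 1.65/0.352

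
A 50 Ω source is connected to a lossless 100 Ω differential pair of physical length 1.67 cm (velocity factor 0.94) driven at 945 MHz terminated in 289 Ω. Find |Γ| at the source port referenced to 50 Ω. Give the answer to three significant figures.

|Γ| ≈ 0.683

λ = v/f = 0.94·c / 945 MHz = 0.298 m
βl = 2π·l/λ = 2π × 0.056 = 20.1°
tan(βl) = 0.367
Z_in = Z_0·(Z_L + jZ_0·tanβl)/(Z_0 + jZ_L·tanβl) = 154 − j127 Ω
Γ_s = (Z_in − Z_s)/(Z_in + Z_s) = (104 − j127)/(204 − j127), |Γ_s| = 0.683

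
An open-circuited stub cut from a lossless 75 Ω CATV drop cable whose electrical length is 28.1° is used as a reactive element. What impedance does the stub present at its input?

tan(βl) = 0.534
For an open-circuited stub, Z_in = −jZ_0·cot(βl) = −jZ_0/tan(βl)

Z_in ≈ −j140 Ω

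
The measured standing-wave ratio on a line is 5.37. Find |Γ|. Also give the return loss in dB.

|Γ| ≈ 0.686; return loss ≈ 3.27 dB

|Γ| = (S − 1)/(S + 1) = (5.37 − 1)/(5.37 + 1) = 4.37/6.37
RL = −20·log₁₀|Γ| = −20·log₁₀(0.686)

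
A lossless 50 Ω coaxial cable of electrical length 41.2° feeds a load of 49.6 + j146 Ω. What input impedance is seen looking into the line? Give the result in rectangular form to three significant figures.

tan(βl) = tan(41.2°) = 0.875
Z_in = Z_0·(Z_L + jZ_0·tanβl)/(Z_0 + jZ_L·tanβl)
     = 50·(49.6 + j190)/(-77.8 + j43.4)

Z_in ≈ 27.6 − j107 Ω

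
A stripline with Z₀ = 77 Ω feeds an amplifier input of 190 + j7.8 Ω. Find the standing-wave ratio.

VSWR ≈ 2.47

Γ = (Z_L − Z_0)/(Z_L + Z_0) = (113 + j7.8)/(267 + j7.8)
|Γ| = 113/267 = 0.424
VSWR = (1 + |Γ|)/(1 − |Γ|) = 1.42/0.576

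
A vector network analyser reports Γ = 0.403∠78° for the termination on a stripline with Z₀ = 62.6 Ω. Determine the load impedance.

Z_L = Z_0·(1 + Γ)/(1 − Γ) = 62.6·(1.08 + j0.394)/(0.916 − j0.394)

Z_L ≈ 52.7 + j49.6 Ω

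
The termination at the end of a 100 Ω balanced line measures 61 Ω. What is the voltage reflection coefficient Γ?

Γ = -0.242

Γ = (Z_L − Z_0)/(Z_L + Z_0) = (61 − 100)/(61 + 100) = -39/161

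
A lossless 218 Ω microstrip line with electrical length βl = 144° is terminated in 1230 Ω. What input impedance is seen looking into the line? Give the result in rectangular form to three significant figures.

tan(βl) = tan(144°) = -0.727
Z_in = Z_0·(Z_L + jZ_0·tanβl)/(Z_0 + jZ_L·tanβl)
     = 218·(1230 − j158)/(218 − j894)

Z_in ≈ 106 + j274 Ω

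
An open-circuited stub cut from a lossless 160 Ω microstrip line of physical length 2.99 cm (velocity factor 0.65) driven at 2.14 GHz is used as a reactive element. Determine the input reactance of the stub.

X_in ≈ 85.5 Ω (inductive)

λ = v/f = 0.65·c / 2.14 GHz = 0.0911 m
βl = 2π·l/λ = 2π × 0.328 = 118°
tan(βl) = -1.87
For an open-circuited stub, Z_in = −jZ_0·cot(βl) = −jZ_0/tan(βl)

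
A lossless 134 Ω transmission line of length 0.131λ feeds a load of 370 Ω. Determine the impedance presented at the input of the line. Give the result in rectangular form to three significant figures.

Z_in ≈ 81.1 − j97 Ω

βl = 2π × 0.131 = 47.2°
tan(βl) = tan(47.2°) = 1.08
Z_in = Z_0·(Z_L + jZ_0·tanβl)/(Z_0 + jZ_L·tanβl)
     = 134·(370 + j145)/(134 + j399)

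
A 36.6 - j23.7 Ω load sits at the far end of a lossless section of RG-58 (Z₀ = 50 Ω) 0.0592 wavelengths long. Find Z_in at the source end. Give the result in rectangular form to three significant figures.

βl = 2π × 0.0592 = 21.3°
tan(βl) = tan(21.3°) = 0.39
Z_in = Z_0·(Z_L + jZ_0·tanβl)/(Z_0 + jZ_L·tanβl)
     = 50·(36.6 − j4.19)/(59.2 + j14.3)

Z_in ≈ 28.4 − j10.4 Ω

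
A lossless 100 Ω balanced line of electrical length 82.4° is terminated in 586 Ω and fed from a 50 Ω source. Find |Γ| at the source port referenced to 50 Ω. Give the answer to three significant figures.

tan(βl) = 7.49
Z_in = Z_0·(Z_L + jZ_0·tanβl)/(Z_0 + jZ_L·tanβl) = 17.4 − j12.9 Ω
Γ_s = (Z_in − Z_s)/(Z_in + Z_s) = (-32.6 − j12.9)/(67.4 − j12.9), |Γ_s| = 0.512

|Γ| ≈ 0.512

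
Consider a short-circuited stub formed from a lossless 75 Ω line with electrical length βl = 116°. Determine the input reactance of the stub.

tan(βl) = -2.05
For a short-circuited stub, Z_in = jZ_0·tan(βl)

X_in ≈ -154 Ω (capacitive)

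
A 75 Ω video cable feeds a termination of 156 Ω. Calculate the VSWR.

VSWR ≈ 2.08

Γ = (156 − 75)/(156 + 75) = 0.351
VSWR = (1 + 0.351)/(1 − 0.351)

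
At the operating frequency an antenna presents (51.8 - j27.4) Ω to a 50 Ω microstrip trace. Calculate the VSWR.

VSWR ≈ 1.7

Γ = (Z_L − Z_0)/(Z_L + Z_0) = (1.8 − j27.4)/(101.8 − j27.4)
|Γ| = 27.5/105 = 0.26
VSWR = (1 + |Γ|)/(1 − |Γ|) = 1.26/0.74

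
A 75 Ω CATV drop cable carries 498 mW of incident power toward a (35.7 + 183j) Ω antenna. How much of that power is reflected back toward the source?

P_reflected ≈ 381 mW

|Γ| = |(-39.3 + j183)/(110.7 + j183)| = 0.875
|Γ|² = 0.766
P_refl = |Γ|²·P_inc = 381 mW, P_del = (1 − |Γ|²)·P_inc = 117 mW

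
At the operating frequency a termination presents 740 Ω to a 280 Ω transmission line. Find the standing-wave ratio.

Γ = (740 − 280)/(740 + 280) = 0.451
VSWR = (1 + 0.451)/(1 − 0.451)

VSWR ≈ 2.64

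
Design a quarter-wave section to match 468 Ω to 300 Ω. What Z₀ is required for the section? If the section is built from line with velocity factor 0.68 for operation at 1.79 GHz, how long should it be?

Z_qwt = √(Z_0·R_L) = √(300 × 468) = √140400
λ = 0.68·c/f = 0.114 m, so l = λ/4 = 0.0285 m

Z_qwt ≈ 375 Ω; length ≈ 2.85 cm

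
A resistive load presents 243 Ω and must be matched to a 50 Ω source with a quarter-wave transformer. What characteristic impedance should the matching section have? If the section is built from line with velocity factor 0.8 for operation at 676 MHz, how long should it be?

Z_qwt = √(Z_0·R_L) = √(50 × 243) = √12150
λ = 0.8·c/f = 0.355 m, so l = λ/4 = 0.0888 m

Z_qwt ≈ 110 Ω; length ≈ 8.88 cm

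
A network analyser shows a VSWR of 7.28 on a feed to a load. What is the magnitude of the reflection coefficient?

|Γ| ≈ 0.758

|Γ| = (S − 1)/(S + 1) = (7.28 − 1)/(7.28 + 1) = 6.28/8.28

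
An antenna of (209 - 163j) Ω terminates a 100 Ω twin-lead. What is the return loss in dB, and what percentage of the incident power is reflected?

Γ = (109 − j163)/(309 − j163), |Γ| = 0.561
RL = −20·log₁₀(0.561) = 5.02 dB
P_refl/P_inc = |Γ|² = 0.315

RL ≈ 5.02 dB; 31.5% of incident power reflected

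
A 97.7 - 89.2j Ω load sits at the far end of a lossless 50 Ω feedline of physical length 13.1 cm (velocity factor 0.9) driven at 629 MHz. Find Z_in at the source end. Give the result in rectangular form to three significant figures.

Z_in ≈ 18.9 + j31.8 Ω

λ = v/f = 0.9·c / 629 MHz = 0.429 m
βl = 2π·l/λ = 2π × 0.305 = 110°
tan(βl) = tan(110°) = -2.77
Z_in = Z_0·(Z_L + jZ_0·tanβl)/(Z_0 + jZ_L·tanβl)
     = 50·(97.7 − j228)/(-197 − j270)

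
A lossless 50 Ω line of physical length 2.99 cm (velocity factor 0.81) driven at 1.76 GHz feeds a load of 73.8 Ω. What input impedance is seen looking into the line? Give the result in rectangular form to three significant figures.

λ = v/f = 0.81·c / 1.76 GHz = 0.138 m
βl = 2π·l/λ = 2π × 0.217 = 78°
tan(βl) = tan(78°) = 4.69
Z_in = Z_0·(Z_L + jZ_0·tanβl)/(Z_0 + jZ_L·tanβl)
     = 50·(73.8 + j234)/(50 + j346)

Z_in ≈ 34.7 − j5.65 Ω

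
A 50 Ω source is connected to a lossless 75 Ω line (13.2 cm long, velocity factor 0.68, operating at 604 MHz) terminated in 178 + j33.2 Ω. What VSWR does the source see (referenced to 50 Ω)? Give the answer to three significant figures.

λ = v/f = 0.68·c / 604 MHz = 0.338 m
βl = 2π·l/λ = 2π × 0.391 = 141°
tan(βl) = -0.819
Z_in = Z_0·(Z_L + jZ_0·tanβl)/(Z_0 + jZ_L·tanβl) = 52.8 + j54.6 Ω
Γ_s = (Z_in − Z_s)/(Z_in + Z_s) = (2.8 + j54.6)/(103 + j54.6), |Γ_s| = 0.47
VSWR = (1 + |Γ_s|)/(1 − |Γ_s|)

VSWR ≈ 2.77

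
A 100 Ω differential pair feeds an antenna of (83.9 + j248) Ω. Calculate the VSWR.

Γ = (Z_L − Z_0)/(Z_L + Z_0) = (-16.1 + j248)/(183.9 + j248)
|Γ| = 249/309 = 0.805
VSWR = (1 + |Γ|)/(1 − |Γ|) = 1.8/0.195

VSWR ≈ 9.25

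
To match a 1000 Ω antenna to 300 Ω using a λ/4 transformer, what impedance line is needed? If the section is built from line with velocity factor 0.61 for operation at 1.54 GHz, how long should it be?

Z_qwt = √(Z_0·R_L) = √(300 × 1000) = √300000
λ = 0.61·c/f = 0.119 m, so l = λ/4 = 0.0297 m

Z_qwt ≈ 548 Ω; length ≈ 2.97 cm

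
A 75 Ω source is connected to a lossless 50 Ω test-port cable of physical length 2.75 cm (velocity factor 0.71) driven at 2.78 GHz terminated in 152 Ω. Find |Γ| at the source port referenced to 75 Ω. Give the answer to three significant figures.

|Γ| ≈ 0.565

λ = v/f = 0.71·c / 2.78 GHz = 0.0766 m
βl = 2π·l/λ = 2π × 0.359 = 129°
tan(βl) = -1.23
Z_in = Z_0·(Z_L + jZ_0·tanβl)/(Z_0 + jZ_L·tanβl) = 25.6 + j33.9 Ω
Γ_s = (Z_in − Z_s)/(Z_in + Z_s) = (-49.4 + j33.9)/(101 + j33.9), |Γ_s| = 0.565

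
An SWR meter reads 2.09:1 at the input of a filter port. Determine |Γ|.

|Γ| ≈ 0.353

|Γ| = (S − 1)/(S + 1) = (2.09 − 1)/(2.09 + 1) = 1.09/3.09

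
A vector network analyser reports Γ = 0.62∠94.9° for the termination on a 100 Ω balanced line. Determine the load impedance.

Z_L ≈ 41.3 + j82.9 Ω

Z_L = Z_0·(1 + Γ)/(1 − Γ) = 100·(0.947 + j0.618)/(1.05 − j0.618)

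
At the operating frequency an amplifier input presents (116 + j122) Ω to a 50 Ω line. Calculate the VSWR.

VSWR ≈ 5.12

Γ = (Z_L − Z_0)/(Z_L + Z_0) = (66 + j122)/(166 + j122)
|Γ| = 139/206 = 0.673
VSWR = (1 + |Γ|)/(1 − |Γ|) = 1.67/0.327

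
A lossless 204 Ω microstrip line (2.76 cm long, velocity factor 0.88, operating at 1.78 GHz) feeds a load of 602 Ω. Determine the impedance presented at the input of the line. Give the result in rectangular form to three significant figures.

λ = v/f = 0.88·c / 1.78 GHz = 0.148 m
βl = 2π·l/λ = 2π × 0.186 = 67°
tan(βl) = tan(67°) = 2.36
Z_in = Z_0·(Z_L + jZ_0·tanβl)/(Z_0 + jZ_L·tanβl)
     = 204·(602 + j480)/(204 + j1420)

Z_in ≈ 79.9 − j75.1 Ω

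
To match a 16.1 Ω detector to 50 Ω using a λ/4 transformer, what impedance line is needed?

Z_qwt ≈ 28.4 Ω

Z_qwt = √(Z_0·R_L) = √(50 × 16.1) = √805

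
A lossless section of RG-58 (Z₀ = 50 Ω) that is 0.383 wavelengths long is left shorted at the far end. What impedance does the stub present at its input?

βl = 2π × 0.383 = 138°
tan(βl) = -0.904
For a shorted stub, Z_in = jZ_0·tan(βl)

Z_in ≈ −j45.2 Ω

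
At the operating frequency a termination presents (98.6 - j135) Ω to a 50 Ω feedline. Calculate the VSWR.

VSWR ≈ 6.01

Γ = (Z_L − Z_0)/(Z_L + Z_0) = (48.6 − j135)/(148.6 − j135)
|Γ| = 143/201 = 0.715
VSWR = (1 + |Γ|)/(1 − |Γ|) = 1.71/0.285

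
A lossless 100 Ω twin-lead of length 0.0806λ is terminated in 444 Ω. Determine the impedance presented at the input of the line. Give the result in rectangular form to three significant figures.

βl = 2π × 0.0806 = 29°
tan(βl) = tan(29°) = 0.555
Z_in = Z_0·(Z_L + jZ_0·tanβl)/(Z_0 + jZ_L·tanβl)
     = 100·(444 + j55.5)/(100 + j246)

Z_in ≈ 82.2 − j147 Ω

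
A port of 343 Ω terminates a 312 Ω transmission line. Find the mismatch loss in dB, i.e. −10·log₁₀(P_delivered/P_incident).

mismatch loss ≈ 0.00974 dB

Γ = (343 − 312)/(343 + 312) = 0.0473
|Γ|² = 0.00224, so P_del/P_inc = 1 − |Γ|² = 0.998
ML = −10·log₁₀(1 − |Γ|²)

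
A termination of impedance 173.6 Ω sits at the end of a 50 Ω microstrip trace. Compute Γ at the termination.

Γ = 0.553

Γ = (Z_L − Z_0)/(Z_L + Z_0) = (173.6 − 50)/(173.6 + 50) = 123.6/223.6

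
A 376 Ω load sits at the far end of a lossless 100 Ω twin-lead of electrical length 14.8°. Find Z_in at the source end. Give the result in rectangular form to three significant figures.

tan(βl) = tan(14.8°) = 0.264
Z_in = Z_0·(Z_L + jZ_0·tanβl)/(Z_0 + jZ_L·tanβl)
     = 100·(376 + j26.4)/(100 + j99.3)

Z_in ≈ 202 − j175 Ω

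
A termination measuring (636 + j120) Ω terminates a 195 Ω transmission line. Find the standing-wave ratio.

VSWR ≈ 3.39

Γ = (Z_L − Z_0)/(Z_L + Z_0) = (441 + j120)/(831 + j120)
|Γ| = 457/840 = 0.544
VSWR = (1 + |Γ|)/(1 − |Γ|) = 1.54/0.456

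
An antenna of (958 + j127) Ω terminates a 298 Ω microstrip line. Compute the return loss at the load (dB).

RL ≈ 5.48 dB

Γ = (660 + j127)/(1256 + j127), |Γ| = 0.532
RL = −20·log₁₀|Γ| = −20·log₁₀(0.532)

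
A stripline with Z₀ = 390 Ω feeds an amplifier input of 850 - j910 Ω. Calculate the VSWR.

VSWR ≈ 4.93

Γ = (Z_L − Z_0)/(Z_L + Z_0) = (460 − j910)/(1240 − j910)
|Γ| = 1020/1540 = 0.663
VSWR = (1 + |Γ|)/(1 − |Γ|) = 1.66/0.337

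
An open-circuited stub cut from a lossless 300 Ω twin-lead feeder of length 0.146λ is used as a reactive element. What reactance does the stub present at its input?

X_in ≈ -230 Ω (capacitive)

βl = 2π × 0.146 = 52.6°
tan(βl) = 1.31
For an open-circuited stub, Z_in = −jZ_0·cot(βl) = −jZ_0/tan(βl)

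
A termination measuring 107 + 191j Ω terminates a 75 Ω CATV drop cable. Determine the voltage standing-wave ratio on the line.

VSWR ≈ 6.52

Γ = (Z_L − Z_0)/(Z_L + Z_0) = (32 + j191)/(182 + j191)
|Γ| = 194/264 = 0.734
VSWR = (1 + |Γ|)/(1 − |Γ|) = 1.73/0.266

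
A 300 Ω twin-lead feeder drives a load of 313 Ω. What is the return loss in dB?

RL ≈ 33.5 dB

Γ = (313 − 300)/(313 + 300) = 0.0212
RL = −20·log₁₀|Γ| = −20·log₁₀(0.0212)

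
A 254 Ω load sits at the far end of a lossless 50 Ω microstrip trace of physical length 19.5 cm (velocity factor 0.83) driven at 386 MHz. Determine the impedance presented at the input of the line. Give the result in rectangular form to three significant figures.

λ = v/f = 0.83·c / 386 MHz = 0.645 m
βl = 2π·l/λ = 2π × 0.302 = 109°
tan(βl) = tan(109°) = -2.93
Z_in = Z_0·(Z_L + jZ_0·tanβl)/(Z_0 + jZ_L·tanβl)
     = 50·(254 − j147)/(50 − j745)

Z_in ≈ 10.9 + j16.3 Ω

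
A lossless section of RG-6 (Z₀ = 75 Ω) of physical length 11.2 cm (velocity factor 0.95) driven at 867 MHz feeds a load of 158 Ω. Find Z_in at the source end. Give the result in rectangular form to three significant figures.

λ = v/f = 0.95·c / 867 MHz = 0.329 m
βl = 2π·l/λ = 2π × 0.341 = 123°
tan(βl) = tan(123°) = -1.56
Z_in = Z_0·(Z_L + jZ_0·tanβl)/(Z_0 + jZ_L·tanβl)
     = 75·(158 − j117)/(75 − j247)

Z_in ≈ 46 + j34.1 Ω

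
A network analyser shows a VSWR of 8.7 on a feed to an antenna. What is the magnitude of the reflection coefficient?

|Γ| ≈ 0.794

|Γ| = (S − 1)/(S + 1) = (8.7 − 1)/(8.7 + 1) = 7.7/9.7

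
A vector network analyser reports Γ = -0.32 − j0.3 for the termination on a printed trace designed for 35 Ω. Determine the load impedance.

Z_L = Z_0·(1 + Γ)/(1 − Γ) = 35·(0.68 − j0.3)/(1.32 + j0.3)

Z_L ≈ 15.4 − j11.5 Ω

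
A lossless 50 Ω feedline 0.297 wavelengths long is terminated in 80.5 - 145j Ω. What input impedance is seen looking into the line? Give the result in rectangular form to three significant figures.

βl = 2π × 0.297 = 107°
tan(βl) = tan(107°) = -3.29
Z_in = Z_0·(Z_L + jZ_0·tanβl)/(Z_0 + jZ_L·tanβl)
     = 50·(80.5 − j309)/(-427 − j265)

Z_in ≈ 9.43 + j30.4 Ω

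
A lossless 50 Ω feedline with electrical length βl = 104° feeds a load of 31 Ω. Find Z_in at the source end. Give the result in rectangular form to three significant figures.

Z_in ≈ 73.7 − j17.2 Ω

tan(βl) = tan(104°) = -4.01
Z_in = Z_0·(Z_L + jZ_0·tanβl)/(Z_0 + jZ_L·tanβl)
     = 50·(31 − j201)/(50 − j124)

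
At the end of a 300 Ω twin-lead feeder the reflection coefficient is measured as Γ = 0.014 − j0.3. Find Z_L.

Z_L ≈ 257 − j169 Ω

Z_L = Z_0·(1 + Γ)/(1 − Γ) = 300·(1.01 − j0.3)/(0.986 + j0.3)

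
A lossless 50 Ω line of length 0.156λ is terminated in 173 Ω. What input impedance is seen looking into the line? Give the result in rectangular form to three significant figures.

Z_in ≈ 20.2 − j29.6 Ω

βl = 2π × 0.156 = 56.2°
tan(βl) = tan(56.2°) = 1.49
Z_in = Z_0·(Z_L + jZ_0·tanβl)/(Z_0 + jZ_L·tanβl)
     = 50·(173 + j74.6)/(50 + j258)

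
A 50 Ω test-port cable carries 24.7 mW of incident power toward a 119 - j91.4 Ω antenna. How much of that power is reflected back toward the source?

P_reflected ≈ 8.78 mW

|Γ| = |(69 − j91.4)/(169 − j91.4)| = 0.596
|Γ|² = 0.355
P_refl = |Γ|²·P_inc = 8.78 mW, P_del = (1 − |Γ|²)·P_inc = 15.9 mW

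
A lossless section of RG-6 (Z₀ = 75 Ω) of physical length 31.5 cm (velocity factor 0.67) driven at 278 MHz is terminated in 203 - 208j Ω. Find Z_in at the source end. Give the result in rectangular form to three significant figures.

Z_in ≈ 175 + j203 Ω

λ = v/f = 0.67·c / 278 MHz = 0.723 m
βl = 2π·l/λ = 2π × 0.436 = 157°
tan(βl) = tan(157°) = -0.428
Z_in = Z_0·(Z_L + jZ_0·tanβl)/(Z_0 + jZ_L·tanβl)
     = 75·(203 − j240)/(-14 − j86.8)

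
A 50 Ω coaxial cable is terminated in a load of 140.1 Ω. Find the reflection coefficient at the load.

Γ = 0.474

Γ = (Z_L − Z_0)/(Z_L + Z_0) = (140.1 − 50)/(140.1 + 50) = 90.1/190.1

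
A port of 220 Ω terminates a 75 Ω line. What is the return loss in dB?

Γ = (220 − 75)/(220 + 75) = 0.492
RL = −20·log₁₀|Γ| = −20·log₁₀(0.492)

RL ≈ 6.17 dB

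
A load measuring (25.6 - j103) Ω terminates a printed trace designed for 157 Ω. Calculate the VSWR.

Γ = (Z_L − Z_0)/(Z_L + Z_0) = (-131.4 − j103)/(182.6 − j103)
|Γ| = 167/210 = 0.796
VSWR = (1 + |Γ|)/(1 − |Γ|) = 1.8/0.204

VSWR ≈ 8.82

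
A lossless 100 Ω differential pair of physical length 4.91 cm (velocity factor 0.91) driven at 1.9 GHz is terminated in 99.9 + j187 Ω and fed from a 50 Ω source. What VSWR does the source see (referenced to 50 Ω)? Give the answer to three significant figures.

VSWR ≈ 2.9

λ = v/f = 0.91·c / 1.9 GHz = 0.144 m
βl = 2π·l/λ = 2π × 0.342 = 123°
tan(βl) = -1.54
Z_in = Z_0·(Z_L + jZ_0·tanβl)/(Z_0 + jZ_L·tanβl) = 19.3 + j16.2 Ω
Γ_s = (Z_in − Z_s)/(Z_in + Z_s) = (-30.7 + j16.2)/(69.3 + j16.2), |Γ_s| = 0.487
VSWR = (1 + |Γ_s|)/(1 − |Γ_s|)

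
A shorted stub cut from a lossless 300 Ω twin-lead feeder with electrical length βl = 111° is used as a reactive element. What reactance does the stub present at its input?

tan(βl) = -2.61
For a shorted stub, Z_in = jZ_0·tan(βl)

X_in ≈ -782 Ω (capacitive)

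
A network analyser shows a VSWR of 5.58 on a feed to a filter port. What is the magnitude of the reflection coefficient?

|Γ| ≈ 0.696

|Γ| = (S − 1)/(S + 1) = (5.58 − 1)/(5.58 + 1) = 4.58/6.58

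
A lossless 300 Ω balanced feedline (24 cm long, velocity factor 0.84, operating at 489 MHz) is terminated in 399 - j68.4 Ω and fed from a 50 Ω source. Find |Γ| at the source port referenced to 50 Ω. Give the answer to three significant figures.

|Γ| ≈ 0.789

λ = v/f = 0.84·c / 489 MHz = 0.515 m
βl = 2π·l/λ = 2π × 0.466 = 168°
tan(βl) = -0.219
Z_in = Z_0·(Z_L + jZ_0·tanβl)/(Z_0 + jZ_L·tanβl) = 423 − j11.4 Ω
Γ_s = (Z_in − Z_s)/(Z_in + Z_s) = (373 − j11.4)/(473 − j11.4), |Γ_s| = 0.789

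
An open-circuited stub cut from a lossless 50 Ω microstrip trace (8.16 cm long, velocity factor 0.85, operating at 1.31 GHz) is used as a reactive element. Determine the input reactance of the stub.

X_in ≈ 89.9 Ω (inductive)

λ = v/f = 0.85·c / 1.31 GHz = 0.195 m
βl = 2π·l/λ = 2π × 0.419 = 151°
tan(βl) = -0.556
For an open-circuited stub, Z_in = −jZ_0·cot(βl) = −jZ_0/tan(βl)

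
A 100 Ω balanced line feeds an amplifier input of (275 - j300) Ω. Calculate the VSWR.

VSWR ≈ 6.23

Γ = (Z_L − Z_0)/(Z_L + Z_0) = (175 − j300)/(375 − j300)
|Γ| = 347/480 = 0.723
VSWR = (1 + |Γ|)/(1 − |Γ|) = 1.72/0.277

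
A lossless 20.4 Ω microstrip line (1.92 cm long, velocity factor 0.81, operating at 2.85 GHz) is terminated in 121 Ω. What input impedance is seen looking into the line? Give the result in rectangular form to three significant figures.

Z_in ≈ 3.52 − j3.11 Ω

λ = v/f = 0.81·c / 2.85 GHz = 0.0853 m
βl = 2π·l/λ = 2π × 0.225 = 81.1°
tan(βl) = tan(81.1°) = 6.36
Z_in = Z_0·(Z_L + jZ_0·tanβl)/(Z_0 + jZ_L·tanβl)
     = 20.4·(121 + j130)/(20.4 + j770)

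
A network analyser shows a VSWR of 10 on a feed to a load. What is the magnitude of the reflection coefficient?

|Γ| = (S − 1)/(S + 1) = (10 − 1)/(10 + 1) = 9/11

|Γ| ≈ 0.818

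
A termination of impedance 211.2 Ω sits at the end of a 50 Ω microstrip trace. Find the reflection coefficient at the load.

Γ = (Z_L − Z_0)/(Z_L + Z_0) = (211.2 − 50)/(211.2 + 50) = 161.2/261.2

Γ = 0.617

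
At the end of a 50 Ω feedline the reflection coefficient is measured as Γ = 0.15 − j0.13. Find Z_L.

Z_L = Z_0·(1 + Γ)/(1 − Γ) = 50·(1.15 − j0.13)/(0.85 + j0.13)

Z_L ≈ 65 − j17.6 Ω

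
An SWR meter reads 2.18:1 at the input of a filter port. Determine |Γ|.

|Γ| ≈ 0.371

|Γ| = (S − 1)/(S + 1) = (2.18 − 1)/(2.18 + 1) = 1.18/3.18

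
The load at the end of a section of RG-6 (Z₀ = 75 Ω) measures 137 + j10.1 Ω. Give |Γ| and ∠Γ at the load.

Γ ≈ 0.296 ∠ 6.52°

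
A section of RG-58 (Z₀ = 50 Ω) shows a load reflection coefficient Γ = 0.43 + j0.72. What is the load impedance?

Z_L ≈ 17.6 + j85.4 Ω

Z_L = Z_0·(1 + Γ)/(1 − Γ) = 50·(1.43 + j0.72)/(0.57 − j0.72)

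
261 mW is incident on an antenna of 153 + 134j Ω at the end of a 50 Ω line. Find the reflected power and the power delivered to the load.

P_reflected ≈ 126 mW; P_delivered ≈ 135 mW

|Γ| = |(103 + j134)/(203 + j134)| = 0.695
|Γ|² = 0.483
P_refl = |Γ|²·P_inc = 126 mW, P_del = (1 − |Γ|²)·P_inc = 135 mW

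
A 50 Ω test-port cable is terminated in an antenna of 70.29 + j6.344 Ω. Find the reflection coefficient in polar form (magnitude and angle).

Γ ≈ 0.176 ∠ 14.3°

Γ = (Z_L − Z_0)/(Z_L + Z_0) = (20.29 + j6.344)/(120.3 + j6.344)
|Γ| = 21.3/120 = 0.176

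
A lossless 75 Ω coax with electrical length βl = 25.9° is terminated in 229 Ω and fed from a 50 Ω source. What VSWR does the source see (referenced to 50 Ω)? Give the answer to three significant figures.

VSWR ≈ 4.12

tan(βl) = 0.486
Z_in = Z_0·(Z_L + jZ_0·tanβl)/(Z_0 + jZ_L·tanβl) = 88.5 − j94.8 Ω
Γ_s = (Z_in − Z_s)/(Z_in + Z_s) = (38.5 − j94.8)/(138 − j94.8), |Γ_s| = 0.61
VSWR = (1 + |Γ_s|)/(1 − |Γ_s|)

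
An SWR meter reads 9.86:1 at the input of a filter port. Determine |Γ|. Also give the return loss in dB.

|Γ| ≈ 0.816; return loss ≈ 1.77 dB

|Γ| = (S − 1)/(S + 1) = (9.86 − 1)/(9.86 + 1) = 8.86/10.9
RL = −20·log₁₀|Γ| = −20·log₁₀(0.816)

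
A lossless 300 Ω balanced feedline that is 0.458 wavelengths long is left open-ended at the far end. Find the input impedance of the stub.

Z_in ≈ +j1110 Ω

βl = 2π × 0.458 = 165°
tan(βl) = -0.27
For an open-ended stub, Z_in = −jZ_0·cot(βl) = −jZ_0/tan(βl)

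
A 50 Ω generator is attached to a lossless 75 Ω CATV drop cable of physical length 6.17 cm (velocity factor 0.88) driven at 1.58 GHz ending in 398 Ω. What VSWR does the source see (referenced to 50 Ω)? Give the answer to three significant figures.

VSWR ≈ 5.62

λ = v/f = 0.88·c / 1.58 GHz = 0.167 m
βl = 2π·l/λ = 2π × 0.369 = 133°
tan(βl) = -1.07
Z_in = Z_0·(Z_L + jZ_0·tanβl)/(Z_0 + jZ_L·tanβl) = 25.6 + j65.3 Ω
Γ_s = (Z_in − Z_s)/(Z_in + Z_s) = (-24.4 + j65.3)/(75.6 + j65.3), |Γ_s| = 0.698
VSWR = (1 + |Γ_s|)/(1 − |Γ_s|)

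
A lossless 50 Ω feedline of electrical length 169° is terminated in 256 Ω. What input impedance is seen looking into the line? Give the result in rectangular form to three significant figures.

tan(βl) = tan(169°) = -0.194
Z_in = Z_0·(Z_L + jZ_0·tanβl)/(Z_0 + jZ_L·tanβl)
     = 50·(256 − j9.72)/(50 − j49.8)

Z_in ≈ 133 + j123 Ω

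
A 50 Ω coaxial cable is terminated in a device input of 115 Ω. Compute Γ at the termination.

Γ = (Z_L − Z_0)/(Z_L + Z_0) = (115 − 50)/(115 + 50) = 65/165

Γ = 0.394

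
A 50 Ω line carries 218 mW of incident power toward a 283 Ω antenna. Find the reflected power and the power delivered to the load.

P_reflected ≈ 107 mW; P_delivered ≈ 111 mW

Γ = (283 − 50)/(283 + 50) = 0.7
|Γ|² = 0.49
P_refl = |Γ|²·P_inc = 107 mW, P_del = (1 − |Γ|²)·P_inc = 111 mW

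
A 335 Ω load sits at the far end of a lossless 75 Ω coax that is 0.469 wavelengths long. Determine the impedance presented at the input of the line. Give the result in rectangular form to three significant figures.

βl = 2π × 0.469 = 169°
tan(βl) = tan(169°) = -0.197
Z_in = Z_0·(Z_L + jZ_0·tanβl)/(Z_0 + jZ_L·tanβl)
     = 75·(335 − j14.8)/(75 − j66.1)

Z_in ≈ 196 + j158 Ω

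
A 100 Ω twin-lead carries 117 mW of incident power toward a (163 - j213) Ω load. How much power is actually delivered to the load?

P_delivered ≈ 66.6 mW

|Γ| = |(63 − j213)/(263 − j213)| = 0.656
|Γ|² = 0.431
P_refl = |Γ|²·P_inc = 50.4 mW, P_del = (1 − |Γ|²)·P_inc = 66.6 mW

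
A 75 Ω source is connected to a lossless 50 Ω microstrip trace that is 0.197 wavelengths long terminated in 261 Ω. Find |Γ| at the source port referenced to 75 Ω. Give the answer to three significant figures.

|Γ| ≈ 0.761

βl = 2π × 0.197 = 70.9°
tan(βl) = 2.89
Z_in = Z_0·(Z_L + jZ_0·tanβl)/(Z_0 + jZ_L·tanβl) = 10.7 − j16.6 Ω
Γ_s = (Z_in − Z_s)/(Z_in + Z_s) = (-64.3 − j16.6)/(85.7 − j16.6), |Γ_s| = 0.761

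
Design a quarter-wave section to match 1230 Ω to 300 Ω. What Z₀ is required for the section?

Z_qwt ≈ 607 Ω

Z_qwt = √(Z_0·R_L) = √(300 × 1230) = √369000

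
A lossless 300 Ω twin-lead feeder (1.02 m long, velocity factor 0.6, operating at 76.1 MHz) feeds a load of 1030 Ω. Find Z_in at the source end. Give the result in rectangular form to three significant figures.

λ = v/f = 0.6·c / 76.1 MHz = 2.37 m
βl = 2π·l/λ = 2π × 0.431 = 155°
tan(βl) = tan(155°) = -0.461
Z_in = Z_0·(Z_L + jZ_0·tanβl)/(Z_0 + jZ_L·tanβl)
     = 300·(1030 − j138)/(300 − j475)

Z_in ≈ 356 + j426 Ω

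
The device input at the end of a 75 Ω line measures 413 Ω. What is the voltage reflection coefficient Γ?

Γ = 0.693

Γ = (Z_L − Z_0)/(Z_L + Z_0) = (413 − 75)/(413 + 75) = 338/488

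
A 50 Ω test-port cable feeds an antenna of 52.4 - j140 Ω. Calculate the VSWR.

Γ = (Z_L − Z_0)/(Z_L + Z_0) = (2.4 − j140)/(102.4 − j140)
|Γ| = 140/173 = 0.807
VSWR = (1 + |Γ|)/(1 − |Γ|) = 1.81/0.193

VSWR ≈ 9.38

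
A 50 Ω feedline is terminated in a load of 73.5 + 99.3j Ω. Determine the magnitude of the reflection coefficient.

|Γ| ≈ 0.644

Γ = (Z_L − Z_0)/(Z_L + Z_0) = (23.5 + j99.3)/(123.5 + j99.3)
|Γ| = 102/158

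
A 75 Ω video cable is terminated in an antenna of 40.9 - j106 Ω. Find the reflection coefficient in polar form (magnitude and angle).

Γ ≈ 0.709 ∠ -65.4°

Γ = (Z_L − Z_0)/(Z_L + Z_0) = (-34.1 − j106)/(115.9 − j106)
|Γ| = 111/157 = 0.709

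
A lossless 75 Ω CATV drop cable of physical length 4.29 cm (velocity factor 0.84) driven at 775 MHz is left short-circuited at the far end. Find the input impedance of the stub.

Z_in ≈ +j81.8 Ω

λ = v/f = 0.84·c / 775 MHz = 0.325 m
βl = 2π·l/λ = 2π × 0.132 = 47.5°
tan(βl) = 1.09
For a short-circuited stub, Z_in = jZ_0·tan(βl)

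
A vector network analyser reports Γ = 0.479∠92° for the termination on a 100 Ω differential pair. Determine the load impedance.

Z_L = Z_0·(1 + Γ)/(1 − Γ) = 100·(0.983 + j0.479)/(1.02 − j0.479)

Z_L ≈ 61 + j75.8 Ω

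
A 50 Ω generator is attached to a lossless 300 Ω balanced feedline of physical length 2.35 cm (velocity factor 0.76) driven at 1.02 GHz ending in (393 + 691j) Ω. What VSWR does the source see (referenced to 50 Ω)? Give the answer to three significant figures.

VSWR ≈ 32.1

λ = v/f = 0.76·c / 1.02 GHz = 0.224 m
βl = 2π·l/λ = 2π × 0.105 = 37.8°
tan(βl) = 0.777
Z_in = Z_0·(Z_L + jZ_0·tanβl)/(Z_0 + jZ_L·tanβl) = 380 − j681 Ω
Γ_s = (Z_in − Z_s)/(Z_in + Z_s) = (330 − j681)/(430 − j681), |Γ_s| = 0.94
VSWR = (1 + |Γ_s|)/(1 − |Γ_s|)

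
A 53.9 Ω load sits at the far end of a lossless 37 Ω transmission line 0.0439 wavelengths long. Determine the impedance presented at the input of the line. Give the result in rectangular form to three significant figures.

βl = 2π × 0.0439 = 15.8°
tan(βl) = tan(15.8°) = 0.283
Z_in = Z_0·(Z_L + jZ_0·tanβl)/(Z_0 + jZ_L·tanβl)
     = 37·(53.9 + j10.5)/(37 + j15.3)

Z_in ≈ 49.8 − j10 Ω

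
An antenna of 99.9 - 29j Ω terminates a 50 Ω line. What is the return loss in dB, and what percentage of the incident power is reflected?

Γ = (49.9 − j29)/(149.9 − j29), |Γ| = 0.378
RL = −20·log₁₀(0.378) = 8.45 dB
P_refl/P_inc = |Γ|² = 0.143

RL ≈ 8.45 dB; 14.3% of incident power reflected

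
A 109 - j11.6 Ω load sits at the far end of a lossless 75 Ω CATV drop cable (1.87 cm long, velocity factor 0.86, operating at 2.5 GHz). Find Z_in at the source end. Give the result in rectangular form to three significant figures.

Z_in ≈ 53.1 − j12.1 Ω

λ = v/f = 0.86·c / 2.5 GHz = 0.103 m
βl = 2π·l/λ = 2π × 0.181 = 65.2°
tan(βl) = tan(65.2°) = 2.17
Z_in = Z_0·(Z_L + jZ_0·tanβl)/(Z_0 + jZ_L·tanβl)
     = 75·(109 + j151)/(100 + j236)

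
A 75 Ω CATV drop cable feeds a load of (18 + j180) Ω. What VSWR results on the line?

Γ = (Z_L − Z_0)/(Z_L + Z_0) = (-57 + j180)/(93 + j180)
|Γ| = 189/203 = 0.932
VSWR = (1 + |Γ|)/(1 − |Γ|) = 1.93/0.0681

VSWR ≈ 28.4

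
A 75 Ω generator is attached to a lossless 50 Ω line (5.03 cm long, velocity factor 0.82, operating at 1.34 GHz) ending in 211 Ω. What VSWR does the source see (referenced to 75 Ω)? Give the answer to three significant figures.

λ = v/f = 0.82·c / 1.34 GHz = 0.184 m
βl = 2π·l/λ = 2π × 0.274 = 98.6°
tan(βl) = -6.58
Z_in = Z_0·(Z_L + jZ_0·tanβl)/(Z_0 + jZ_L·tanβl) = 12.1 + j7.16 Ω
Γ_s = (Z_in − Z_s)/(Z_in + Z_s) = (-62.9 + j7.16)/(87.1 + j7.16), |Γ_s| = 0.724
VSWR = (1 + |Γ_s|)/(1 − |Γ_s|)

VSWR ≈ 6.25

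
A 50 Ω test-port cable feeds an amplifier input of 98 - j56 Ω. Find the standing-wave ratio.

VSWR ≈ 2.75

Γ = (Z_L − Z_0)/(Z_L + Z_0) = (48 − j56)/(148 − j56)
|Γ| = 73.8/158 = 0.466
VSWR = (1 + |Γ|)/(1 − |Γ|) = 1.47/0.534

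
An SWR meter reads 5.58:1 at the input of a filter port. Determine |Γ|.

|Γ| = (S − 1)/(S + 1) = (5.58 − 1)/(5.58 + 1) = 4.58/6.58

|Γ| ≈ 0.696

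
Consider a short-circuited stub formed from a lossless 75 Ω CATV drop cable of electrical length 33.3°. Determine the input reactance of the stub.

X_in ≈ 49.3 Ω (inductive)

tan(βl) = 0.657
For a short-circuited stub, Z_in = jZ_0·tan(βl)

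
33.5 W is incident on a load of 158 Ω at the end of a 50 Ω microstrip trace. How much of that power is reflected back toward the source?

P_reflected ≈ 9.03 W

Γ = (158 − 50)/(158 + 50) = 0.519
|Γ|² = 0.27
P_refl = |Γ|²·P_inc = 9.03 W, P_del = (1 − |Γ|²)·P_inc = 24.5 W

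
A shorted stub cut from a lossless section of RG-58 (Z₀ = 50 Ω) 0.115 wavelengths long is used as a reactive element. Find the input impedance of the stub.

Z_in ≈ +j44.1 Ω

βl = 2π × 0.115 = 41.4°
tan(βl) = 0.882
For a shorted stub, Z_in = jZ_0·tan(βl)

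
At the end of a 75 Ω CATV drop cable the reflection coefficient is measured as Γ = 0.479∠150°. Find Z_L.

Z_L = Z_0·(1 + Γ)/(1 − Γ) = 75·(0.585 + j0.239)/(1.41 − j0.239)

Z_L ≈ 28.1 + j17.4 Ω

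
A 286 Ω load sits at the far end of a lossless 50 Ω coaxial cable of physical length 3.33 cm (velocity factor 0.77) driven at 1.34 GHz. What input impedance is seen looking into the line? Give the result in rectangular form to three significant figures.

Z_in ≈ 9.92 − j18 Ω

λ = v/f = 0.77·c / 1.34 GHz = 0.172 m
βl = 2π·l/λ = 2π × 0.193 = 69.5°
tan(βl) = tan(69.5°) = 2.68
Z_in = Z_0·(Z_L + jZ_0·tanβl)/(Z_0 + jZ_L·tanβl)
     = 50·(286 + j134)/(50 + j767)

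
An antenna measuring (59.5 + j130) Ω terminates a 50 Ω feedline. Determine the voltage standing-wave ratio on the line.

VSWR ≈ 7.58

Γ = (Z_L − Z_0)/(Z_L + Z_0) = (9.5 + j130)/(109.5 + j130)
|Γ| = 130/170 = 0.767
VSWR = (1 + |Γ|)/(1 − |Γ|) = 1.77/0.233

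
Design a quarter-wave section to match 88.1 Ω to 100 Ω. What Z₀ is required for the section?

Z_qwt ≈ 93.9 Ω

Z_qwt = √(Z_0·R_L) = √(100 × 88.1) = √8810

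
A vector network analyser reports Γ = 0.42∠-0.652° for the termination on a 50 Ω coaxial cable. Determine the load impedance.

Z_L = Z_0·(1 + Γ)/(1 − Γ) = 50·(1.42 − j0.00478)/(0.58 + j0.00478)

Z_L ≈ 122 − j1.42 Ω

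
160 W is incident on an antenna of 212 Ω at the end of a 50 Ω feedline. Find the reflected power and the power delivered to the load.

Γ = (212 − 50)/(212 + 50) = 0.618
|Γ|² = 0.382
P_refl = |Γ|²·P_inc = 61.2 W, P_del = (1 − |Γ|²)·P_inc = 98.8 W

P_reflected ≈ 61.2 W; P_delivered ≈ 98.8 W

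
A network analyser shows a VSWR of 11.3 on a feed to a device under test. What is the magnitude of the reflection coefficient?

|Γ| ≈ 0.837

|Γ| = (S − 1)/(S + 1) = (11.3 − 1)/(11.3 + 1) = 10.3/12.3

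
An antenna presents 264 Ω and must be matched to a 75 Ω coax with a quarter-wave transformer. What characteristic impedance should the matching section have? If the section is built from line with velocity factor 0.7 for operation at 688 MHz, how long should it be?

Z_qwt = √(Z_0·R_L) = √(75 × 264) = √19800
λ = 0.7·c/f = 0.305 m, so l = λ/4 = 0.0763 m

Z_qwt ≈ 141 Ω; length ≈ 7.63 cm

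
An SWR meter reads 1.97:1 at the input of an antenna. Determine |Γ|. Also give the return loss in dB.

|Γ| ≈ 0.327; return loss ≈ 9.72 dB

|Γ| = (S − 1)/(S + 1) = (1.97 − 1)/(1.97 + 1) = 0.97/2.97
RL = −20·log₁₀|Γ| = −20·log₁₀(0.327)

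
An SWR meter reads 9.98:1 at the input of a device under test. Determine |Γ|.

|Γ| ≈ 0.818

|Γ| = (S − 1)/(S + 1) = (9.98 − 1)/(9.98 + 1) = 8.98/11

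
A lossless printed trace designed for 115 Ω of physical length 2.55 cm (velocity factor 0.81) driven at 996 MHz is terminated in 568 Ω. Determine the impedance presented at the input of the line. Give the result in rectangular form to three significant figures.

Z_in ≈ 58.4 − j134 Ω

λ = v/f = 0.81·c / 996 MHz = 0.244 m
βl = 2π·l/λ = 2π × 0.105 = 37.6°
tan(βl) = tan(37.6°) = 0.771
Z_in = Z_0·(Z_L + jZ_0·tanβl)/(Z_0 + jZ_L·tanβl)
     = 115·(568 + j88.6)/(115 + j438)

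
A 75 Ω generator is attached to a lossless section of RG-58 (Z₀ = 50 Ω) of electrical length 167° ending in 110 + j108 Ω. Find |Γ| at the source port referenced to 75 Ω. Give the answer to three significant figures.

tan(βl) = -0.231
Z_in = Z_0·(Z_L + jZ_0·tanβl)/(Z_0 + jZ_L·tanβl) = 46.3 + j80 Ω
Γ_s = (Z_in − Z_s)/(Z_in + Z_s) = (-28.7 + j80)/(121 + j80), |Γ_s| = 0.585

|Γ| ≈ 0.585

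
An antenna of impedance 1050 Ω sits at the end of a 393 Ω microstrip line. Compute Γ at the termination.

Γ = (Z_L − Z_0)/(Z_L + Z_0) = (1050 − 393)/(1050 + 393) = 657/1443

Γ = 0.455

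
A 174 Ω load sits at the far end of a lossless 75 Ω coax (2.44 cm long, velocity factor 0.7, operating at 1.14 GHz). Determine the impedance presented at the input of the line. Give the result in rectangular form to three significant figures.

λ = v/f = 0.7·c / 1.14 GHz = 0.184 m
βl = 2π·l/λ = 2π × 0.132 = 47.7°
tan(βl) = tan(47.7°) = 1.1
Z_in = Z_0·(Z_L + jZ_0·tanβl)/(Z_0 + jZ_L·tanβl)
     = 75·(174 + j82.4)/(75 + j191)

Z_in ≈ 51.2 − j48.2 Ω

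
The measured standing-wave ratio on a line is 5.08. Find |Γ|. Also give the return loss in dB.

|Γ| ≈ 0.671; return loss ≈ 3.46 dB

|Γ| = (S − 1)/(S + 1) = (5.08 − 1)/(5.08 + 1) = 4.08/6.08
RL = −20·log₁₀|Γ| = −20·log₁₀(0.671)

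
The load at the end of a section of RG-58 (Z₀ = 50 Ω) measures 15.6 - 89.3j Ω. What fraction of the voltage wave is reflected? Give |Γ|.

|Γ| ≈ 0.864

Γ = (Z_L − Z_0)/(Z_L + Z_0) = (-34.4 − j89.3)/(65.6 − j89.3)
|Γ| = 95.7/111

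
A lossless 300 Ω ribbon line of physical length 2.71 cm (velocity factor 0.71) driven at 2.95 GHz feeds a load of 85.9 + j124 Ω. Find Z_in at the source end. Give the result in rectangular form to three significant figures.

λ = v/f = 0.71·c / 2.95 GHz = 0.0722 m
βl = 2π·l/λ = 2π × 0.375 = 135°
tan(βl) = tan(135°) = -0.996
Z_in = Z_0·(Z_L + jZ_0·tanβl)/(Z_0 + jZ_L·tanβl)
     = 300·(85.9 − j175)/(423 − j85.5)

Z_in ≈ 82.5 − j107 Ω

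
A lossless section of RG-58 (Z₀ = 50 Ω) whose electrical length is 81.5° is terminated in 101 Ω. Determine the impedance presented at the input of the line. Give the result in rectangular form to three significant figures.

Z_in ≈ 25.2 − j5.61 Ω

tan(βl) = tan(81.5°) = 6.69
Z_in = Z_0·(Z_L + jZ_0·tanβl)/(Z_0 + jZ_L·tanβl)
     = 50·(101 + j335)/(50 + j676)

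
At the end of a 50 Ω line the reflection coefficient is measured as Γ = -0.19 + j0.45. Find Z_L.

Z_L = Z_0·(1 + Γ)/(1 − Γ) = 50·(0.81 + j0.45)/(1.19 − j0.45)

Z_L ≈ 23.5 + j27.8 Ω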